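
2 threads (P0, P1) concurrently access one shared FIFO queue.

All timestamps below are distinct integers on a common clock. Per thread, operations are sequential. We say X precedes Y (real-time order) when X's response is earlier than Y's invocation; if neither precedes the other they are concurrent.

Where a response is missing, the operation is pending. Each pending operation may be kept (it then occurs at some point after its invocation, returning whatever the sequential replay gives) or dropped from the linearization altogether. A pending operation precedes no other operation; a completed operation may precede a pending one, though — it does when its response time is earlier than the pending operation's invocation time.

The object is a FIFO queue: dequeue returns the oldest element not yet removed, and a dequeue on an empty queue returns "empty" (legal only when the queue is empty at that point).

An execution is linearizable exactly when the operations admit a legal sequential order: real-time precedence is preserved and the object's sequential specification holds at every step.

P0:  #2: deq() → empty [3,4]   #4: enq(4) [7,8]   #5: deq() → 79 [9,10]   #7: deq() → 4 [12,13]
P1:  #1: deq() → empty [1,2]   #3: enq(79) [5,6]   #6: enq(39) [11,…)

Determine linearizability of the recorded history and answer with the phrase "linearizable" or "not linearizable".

witness order: #1, #2, #3, #4, #5, #6, #7
after step 1 (#1 deq() → empty): queue <>
after step 2 (#2 deq() → empty): queue <>
after step 3 (#3 enq(79)): queue <79>
after step 4 (#4 enq(4)): queue <79,4>
after step 5 (#5 deq() → 79): queue <4>
after step 6 (#6 enq(39) (pending, included)): queue <4,39>
after step 7 (#7 deq() → 4): queue <39>

linearizable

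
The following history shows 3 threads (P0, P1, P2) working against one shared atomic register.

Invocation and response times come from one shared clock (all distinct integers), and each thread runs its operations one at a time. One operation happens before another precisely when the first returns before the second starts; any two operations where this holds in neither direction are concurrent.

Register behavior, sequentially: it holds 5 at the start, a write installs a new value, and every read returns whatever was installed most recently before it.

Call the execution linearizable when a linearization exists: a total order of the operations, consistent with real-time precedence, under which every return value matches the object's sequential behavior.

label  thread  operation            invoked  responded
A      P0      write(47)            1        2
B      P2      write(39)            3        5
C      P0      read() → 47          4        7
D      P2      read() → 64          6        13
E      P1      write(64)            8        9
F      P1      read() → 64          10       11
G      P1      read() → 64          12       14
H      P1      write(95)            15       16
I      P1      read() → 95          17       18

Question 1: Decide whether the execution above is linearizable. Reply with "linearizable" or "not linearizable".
linearizable

one valid linearization: A, C, B, E, D, F, G, H, I
1. A write(47), leaving value 47
2. C read() → 47, leaving value 47
3. B write(39), leaving value 39
4. E write(64), leaving value 64
5. D read() → 64, leaving value 64
6. F read() → 64, leaving value 64
7. G read() → 64, leaving value 64
8. H write(95), leaving value 95
9. I read() → 95, leaving value 95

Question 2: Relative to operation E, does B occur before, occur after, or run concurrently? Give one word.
before

B spans [3,5], E spans [8,9]
resp(B)=5 < inv(E)=8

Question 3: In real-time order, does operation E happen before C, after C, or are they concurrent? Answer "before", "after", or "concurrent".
after

E spans [8,9], C spans [4,7]
resp(C)=7 < inv(E)=8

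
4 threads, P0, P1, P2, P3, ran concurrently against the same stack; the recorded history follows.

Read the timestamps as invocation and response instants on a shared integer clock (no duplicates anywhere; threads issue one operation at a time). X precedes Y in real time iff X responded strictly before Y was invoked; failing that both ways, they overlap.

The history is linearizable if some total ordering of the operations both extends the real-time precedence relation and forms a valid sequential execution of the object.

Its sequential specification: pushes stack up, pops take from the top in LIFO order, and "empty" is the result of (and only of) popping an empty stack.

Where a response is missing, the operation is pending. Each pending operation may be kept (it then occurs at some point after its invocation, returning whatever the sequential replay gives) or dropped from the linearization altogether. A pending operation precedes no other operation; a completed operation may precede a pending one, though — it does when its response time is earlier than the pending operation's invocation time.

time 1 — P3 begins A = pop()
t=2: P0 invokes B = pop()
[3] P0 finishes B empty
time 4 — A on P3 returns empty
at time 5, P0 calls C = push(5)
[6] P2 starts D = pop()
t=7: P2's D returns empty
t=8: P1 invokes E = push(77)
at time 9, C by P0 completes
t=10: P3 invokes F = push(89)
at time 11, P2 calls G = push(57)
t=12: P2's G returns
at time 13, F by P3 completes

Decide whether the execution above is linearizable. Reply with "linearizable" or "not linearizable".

witness order: A, B, D, C, E, F, G
1. A pop() → empty, leaving stack <>
2. B pop() → empty, leaving stack <>
3. D pop() → empty, leaving stack <>
4. C push(5), leaving stack <5>
5. E push(77) (pending, included), leaving stack <5,77>
6. F push(89), leaving stack <5,77,89>
7. G push(57), leaving stack <5,77,89,57>

linearizable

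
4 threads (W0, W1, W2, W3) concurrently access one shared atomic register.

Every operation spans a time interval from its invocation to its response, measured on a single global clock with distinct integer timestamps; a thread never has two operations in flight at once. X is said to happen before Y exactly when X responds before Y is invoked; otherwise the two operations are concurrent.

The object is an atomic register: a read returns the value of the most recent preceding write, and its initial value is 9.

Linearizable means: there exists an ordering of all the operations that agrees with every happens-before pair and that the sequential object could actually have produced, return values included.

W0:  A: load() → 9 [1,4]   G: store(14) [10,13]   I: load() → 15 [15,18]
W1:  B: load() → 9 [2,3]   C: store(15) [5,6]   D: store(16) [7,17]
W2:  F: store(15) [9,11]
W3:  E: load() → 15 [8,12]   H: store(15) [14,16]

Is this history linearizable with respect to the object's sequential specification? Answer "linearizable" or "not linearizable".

one valid linearization: A, B, C, D, F, E, G, H, I
1. A load() → 9, leaving value 9
2. B load() → 9, leaving value 9
3. C store(15), leaving value 15
4. D store(16), leaving value 16
5. F store(15), leaving value 15
6. E load() → 15, leaving value 15
7. G store(14), leaving value 14
8. H store(15), leaving value 15
9. I load() → 15, leaving value 15

linearizable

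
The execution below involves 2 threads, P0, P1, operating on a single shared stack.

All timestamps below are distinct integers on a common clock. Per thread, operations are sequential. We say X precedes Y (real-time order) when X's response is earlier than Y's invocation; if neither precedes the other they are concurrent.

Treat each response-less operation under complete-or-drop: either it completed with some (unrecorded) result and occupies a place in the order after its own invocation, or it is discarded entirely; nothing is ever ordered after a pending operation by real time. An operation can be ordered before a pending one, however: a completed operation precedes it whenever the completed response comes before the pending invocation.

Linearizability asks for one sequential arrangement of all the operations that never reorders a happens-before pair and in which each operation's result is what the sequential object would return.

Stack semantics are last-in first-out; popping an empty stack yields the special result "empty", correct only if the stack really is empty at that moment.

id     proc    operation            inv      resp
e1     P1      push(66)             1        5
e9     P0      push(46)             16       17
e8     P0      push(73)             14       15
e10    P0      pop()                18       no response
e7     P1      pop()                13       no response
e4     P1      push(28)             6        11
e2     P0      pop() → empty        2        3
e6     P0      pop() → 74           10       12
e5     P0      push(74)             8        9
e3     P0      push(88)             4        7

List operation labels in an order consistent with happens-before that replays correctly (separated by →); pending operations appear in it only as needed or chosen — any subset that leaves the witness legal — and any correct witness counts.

1. e2 pop() → empty, leaving stack <>
2. e1 push(66), leaving stack <66>
3. e3 push(88), leaving stack <66,88>
4. e4 push(28), leaving stack <66,88,28>
5. e5 push(74), leaving stack <66,88,28,74>
6. e6 pop() → 74, leaving stack <66,88,28>
7. e7 pop() (pending, included), leaving stack <66,88>
8. e8 push(73), leaving stack <66,88,73>
9. e9 push(46), leaving stack <66,88,73,46>

e2 → e1 → e3 → e4 → e5 → e6 → e7 → e8 → e9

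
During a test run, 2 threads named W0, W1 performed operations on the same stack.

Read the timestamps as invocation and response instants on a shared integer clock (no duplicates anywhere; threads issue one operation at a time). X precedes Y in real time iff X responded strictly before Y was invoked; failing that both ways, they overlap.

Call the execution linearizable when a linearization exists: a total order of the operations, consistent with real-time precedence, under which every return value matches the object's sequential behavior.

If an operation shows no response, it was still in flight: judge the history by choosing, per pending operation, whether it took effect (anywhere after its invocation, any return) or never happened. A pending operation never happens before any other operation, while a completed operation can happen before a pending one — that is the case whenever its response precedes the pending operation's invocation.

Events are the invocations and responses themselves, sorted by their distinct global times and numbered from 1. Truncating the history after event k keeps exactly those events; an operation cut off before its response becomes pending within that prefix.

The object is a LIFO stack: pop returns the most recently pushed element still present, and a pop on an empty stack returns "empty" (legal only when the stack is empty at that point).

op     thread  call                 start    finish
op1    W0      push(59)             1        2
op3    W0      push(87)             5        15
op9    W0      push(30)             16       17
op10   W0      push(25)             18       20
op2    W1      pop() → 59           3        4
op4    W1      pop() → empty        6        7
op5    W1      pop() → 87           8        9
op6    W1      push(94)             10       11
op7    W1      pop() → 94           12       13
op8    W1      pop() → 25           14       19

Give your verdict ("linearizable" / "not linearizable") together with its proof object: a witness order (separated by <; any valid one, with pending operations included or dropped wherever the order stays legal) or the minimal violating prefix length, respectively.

1. op1 push(59), leaving stack <59>
2. op2 pop() → 59, leaving stack <>
3. op4 pop() → empty, leaving stack <>
4. op3 push(87), leaving stack <87>
5. op5 pop() → 87, leaving stack <>
6. op6 push(94), leaving stack <94>
7. op7 pop() → 94, leaving stack <>
8. op9 push(30), leaving stack <30>
9. op10 push(25), leaving stack <30,25>
10. op8 pop() → 25, leaving stack <30>

linearizable — witness: op1 < op2 < op4 < op3 < op5 < op6 < op7 < op9 < op10 < op8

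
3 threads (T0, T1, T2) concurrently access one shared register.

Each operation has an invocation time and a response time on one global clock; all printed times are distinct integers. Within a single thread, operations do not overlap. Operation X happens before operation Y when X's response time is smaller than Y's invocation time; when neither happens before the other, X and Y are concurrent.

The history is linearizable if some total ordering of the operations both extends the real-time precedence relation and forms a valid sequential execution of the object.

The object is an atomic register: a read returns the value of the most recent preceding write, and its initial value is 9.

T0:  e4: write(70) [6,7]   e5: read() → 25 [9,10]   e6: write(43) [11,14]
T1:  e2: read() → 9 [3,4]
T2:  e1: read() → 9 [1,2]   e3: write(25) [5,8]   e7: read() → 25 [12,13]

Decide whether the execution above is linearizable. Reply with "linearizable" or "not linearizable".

a witness: e1, e2, e4, e3, e5, e7, e6
step 1: e1 read() → 9 — value 9
step 2: e2 read() → 9 — value 9
step 3: e4 write(70) — value 70
step 4: e3 write(25) — value 25
step 5: e5 read() → 25 — value 25
step 6: e7 read() → 25 — value 25
step 7: e6 write(43) — value 43

linearizable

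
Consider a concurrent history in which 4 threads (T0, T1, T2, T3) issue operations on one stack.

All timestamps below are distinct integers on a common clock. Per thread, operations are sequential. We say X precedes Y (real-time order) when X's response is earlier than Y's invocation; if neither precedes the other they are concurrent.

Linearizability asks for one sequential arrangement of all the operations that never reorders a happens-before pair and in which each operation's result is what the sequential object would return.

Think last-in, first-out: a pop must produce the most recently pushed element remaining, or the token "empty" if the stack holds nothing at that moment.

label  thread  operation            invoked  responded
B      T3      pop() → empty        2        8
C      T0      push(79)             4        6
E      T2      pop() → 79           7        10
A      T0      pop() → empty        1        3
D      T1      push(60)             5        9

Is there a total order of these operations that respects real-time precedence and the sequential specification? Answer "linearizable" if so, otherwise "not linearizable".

linearizable

a witness: A, B, C, E, D
step 1: A pop() → empty — stack <>
step 2: B pop() → empty — stack <>
step 3: C push(79) — stack <79>
step 4: E pop() → 79 — stack <>
step 5: D push(60) — stack <60>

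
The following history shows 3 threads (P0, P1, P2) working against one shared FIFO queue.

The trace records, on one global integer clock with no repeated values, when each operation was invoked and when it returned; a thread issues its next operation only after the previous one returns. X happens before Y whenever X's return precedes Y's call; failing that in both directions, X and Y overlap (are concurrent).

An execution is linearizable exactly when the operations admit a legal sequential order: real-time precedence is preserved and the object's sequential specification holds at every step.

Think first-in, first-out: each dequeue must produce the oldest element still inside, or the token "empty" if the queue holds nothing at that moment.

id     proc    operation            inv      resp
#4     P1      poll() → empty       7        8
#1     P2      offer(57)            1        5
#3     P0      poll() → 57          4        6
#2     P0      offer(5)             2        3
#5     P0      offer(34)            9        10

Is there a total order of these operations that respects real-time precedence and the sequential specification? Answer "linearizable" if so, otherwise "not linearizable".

not linearizable

cut after 7 events: linearizable; cut after 8 events (#4 responds, time 8): not linearizable
4 completed operations, 3 real-time-consistent orders — every FIFO queue replay fails
e.g. #1, #2, #3, #4: illegal at step 4, since #4 poll() → empty cannot apply there
e.g. #2, #1, #3, #4: illegal at step 3, since #3 poll() → 57 cannot apply there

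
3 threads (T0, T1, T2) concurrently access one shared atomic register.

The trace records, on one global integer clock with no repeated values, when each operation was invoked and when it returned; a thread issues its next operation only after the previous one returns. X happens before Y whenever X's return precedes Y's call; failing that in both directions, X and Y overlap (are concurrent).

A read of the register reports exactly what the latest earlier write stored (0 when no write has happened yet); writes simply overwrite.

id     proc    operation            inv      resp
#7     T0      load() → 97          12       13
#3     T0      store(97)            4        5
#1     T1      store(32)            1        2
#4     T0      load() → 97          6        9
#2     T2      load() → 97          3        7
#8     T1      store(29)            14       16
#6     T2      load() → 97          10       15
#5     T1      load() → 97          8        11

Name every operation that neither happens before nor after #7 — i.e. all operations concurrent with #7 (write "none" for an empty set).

#6

#7 spans [12,13]; an op avoiding the whole window 12..13 is ordered, any other is concurrent
#1 [1,2]: before
#2 [3,7]: before
#3 [4,5]: before
#4 [6,9]: before
#5 [8,11]: before
#6 [10,15]: concurrent
#8 [14,16]: after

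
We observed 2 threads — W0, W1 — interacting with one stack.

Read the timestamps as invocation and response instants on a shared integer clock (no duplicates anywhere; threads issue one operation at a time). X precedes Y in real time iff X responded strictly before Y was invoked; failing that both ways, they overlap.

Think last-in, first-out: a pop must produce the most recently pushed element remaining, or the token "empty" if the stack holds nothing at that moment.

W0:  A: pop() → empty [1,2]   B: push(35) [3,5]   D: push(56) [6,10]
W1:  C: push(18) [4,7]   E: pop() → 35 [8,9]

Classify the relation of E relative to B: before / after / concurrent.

E spans [8,9], B spans [3,5]
resp(B)=5 < inv(E)=8

after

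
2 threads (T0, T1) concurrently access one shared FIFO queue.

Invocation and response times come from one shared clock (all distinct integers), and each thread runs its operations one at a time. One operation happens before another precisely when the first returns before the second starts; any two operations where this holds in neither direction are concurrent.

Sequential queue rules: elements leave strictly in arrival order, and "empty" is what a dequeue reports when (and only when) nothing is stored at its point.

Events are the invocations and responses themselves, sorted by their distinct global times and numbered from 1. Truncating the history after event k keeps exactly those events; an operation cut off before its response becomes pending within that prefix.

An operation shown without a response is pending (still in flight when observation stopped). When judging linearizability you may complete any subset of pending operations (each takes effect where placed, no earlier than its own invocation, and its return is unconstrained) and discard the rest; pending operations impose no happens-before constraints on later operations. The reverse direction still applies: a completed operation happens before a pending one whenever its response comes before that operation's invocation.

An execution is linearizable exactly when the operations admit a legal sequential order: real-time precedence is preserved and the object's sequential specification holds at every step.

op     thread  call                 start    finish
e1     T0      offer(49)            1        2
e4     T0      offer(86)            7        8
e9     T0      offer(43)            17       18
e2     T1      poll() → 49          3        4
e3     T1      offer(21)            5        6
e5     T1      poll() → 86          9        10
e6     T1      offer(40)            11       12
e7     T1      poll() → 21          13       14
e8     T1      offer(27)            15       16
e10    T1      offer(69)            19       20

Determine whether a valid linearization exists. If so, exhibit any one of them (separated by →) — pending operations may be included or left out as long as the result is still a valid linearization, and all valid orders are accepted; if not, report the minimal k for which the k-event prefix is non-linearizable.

through event 9 a valid linearization exists; event 10 (e5 responding at time 10) ends that
exactly one order of the 5 completed ops respects real time; the FIFO queue replay fails
take e1, e2, e3, e4, e5: step 5 already fails, because e5 poll() → 86 cannot occur there

not linearizable — minimal violating prefix: 10 events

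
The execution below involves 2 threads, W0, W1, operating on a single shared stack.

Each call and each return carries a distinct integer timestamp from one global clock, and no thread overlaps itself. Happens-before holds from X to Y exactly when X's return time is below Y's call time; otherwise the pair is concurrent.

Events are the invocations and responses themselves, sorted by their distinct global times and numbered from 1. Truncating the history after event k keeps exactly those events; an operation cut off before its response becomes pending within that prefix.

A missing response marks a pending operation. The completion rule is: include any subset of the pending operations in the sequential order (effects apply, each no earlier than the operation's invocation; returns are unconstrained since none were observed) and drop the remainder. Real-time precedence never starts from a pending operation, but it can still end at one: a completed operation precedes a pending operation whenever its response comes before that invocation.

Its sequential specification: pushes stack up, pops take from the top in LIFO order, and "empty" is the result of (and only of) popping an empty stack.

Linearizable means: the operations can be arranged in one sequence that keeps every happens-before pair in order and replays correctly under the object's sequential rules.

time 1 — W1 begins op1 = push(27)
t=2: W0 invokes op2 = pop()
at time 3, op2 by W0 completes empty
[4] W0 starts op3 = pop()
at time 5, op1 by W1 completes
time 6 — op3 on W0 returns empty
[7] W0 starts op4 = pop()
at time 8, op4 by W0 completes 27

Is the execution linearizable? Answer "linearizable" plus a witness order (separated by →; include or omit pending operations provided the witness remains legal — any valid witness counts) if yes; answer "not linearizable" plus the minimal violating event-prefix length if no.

linearizable — witness: op2 → op3 → op1 → op4

after step 1 (op2 pop() → empty): stack <>
after step 2 (op3 pop() → empty): stack <>
after step 3 (op1 push(27)): stack <27>
after step 4 (op4 pop() → 27): stack <>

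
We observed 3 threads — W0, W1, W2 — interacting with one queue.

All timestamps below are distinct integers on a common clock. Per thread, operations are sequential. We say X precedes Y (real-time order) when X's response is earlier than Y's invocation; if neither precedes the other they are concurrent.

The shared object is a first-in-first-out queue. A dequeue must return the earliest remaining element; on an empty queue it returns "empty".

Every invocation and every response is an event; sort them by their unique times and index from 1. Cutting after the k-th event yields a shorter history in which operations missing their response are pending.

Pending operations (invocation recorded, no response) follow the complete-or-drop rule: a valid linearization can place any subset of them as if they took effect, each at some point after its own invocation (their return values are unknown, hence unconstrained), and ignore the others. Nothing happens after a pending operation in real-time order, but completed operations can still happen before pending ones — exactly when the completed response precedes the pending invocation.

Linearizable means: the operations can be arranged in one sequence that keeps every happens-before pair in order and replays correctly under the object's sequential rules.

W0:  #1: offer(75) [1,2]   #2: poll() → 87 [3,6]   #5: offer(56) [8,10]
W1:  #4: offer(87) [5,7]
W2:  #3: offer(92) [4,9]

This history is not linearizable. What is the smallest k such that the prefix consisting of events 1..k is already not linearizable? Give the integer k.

6

one valid order for events 1..5 is #1:
1. #1 offer(75), leaving queue <75>
at event 6 (#2's time-6 response) nothing linearizes any more
including or dropping the 2 pending operations (#3, #4) in any combination fails
e.g. #1, #2 (pending dropped): illegal at step 2, since #2 poll() → 87 cannot apply there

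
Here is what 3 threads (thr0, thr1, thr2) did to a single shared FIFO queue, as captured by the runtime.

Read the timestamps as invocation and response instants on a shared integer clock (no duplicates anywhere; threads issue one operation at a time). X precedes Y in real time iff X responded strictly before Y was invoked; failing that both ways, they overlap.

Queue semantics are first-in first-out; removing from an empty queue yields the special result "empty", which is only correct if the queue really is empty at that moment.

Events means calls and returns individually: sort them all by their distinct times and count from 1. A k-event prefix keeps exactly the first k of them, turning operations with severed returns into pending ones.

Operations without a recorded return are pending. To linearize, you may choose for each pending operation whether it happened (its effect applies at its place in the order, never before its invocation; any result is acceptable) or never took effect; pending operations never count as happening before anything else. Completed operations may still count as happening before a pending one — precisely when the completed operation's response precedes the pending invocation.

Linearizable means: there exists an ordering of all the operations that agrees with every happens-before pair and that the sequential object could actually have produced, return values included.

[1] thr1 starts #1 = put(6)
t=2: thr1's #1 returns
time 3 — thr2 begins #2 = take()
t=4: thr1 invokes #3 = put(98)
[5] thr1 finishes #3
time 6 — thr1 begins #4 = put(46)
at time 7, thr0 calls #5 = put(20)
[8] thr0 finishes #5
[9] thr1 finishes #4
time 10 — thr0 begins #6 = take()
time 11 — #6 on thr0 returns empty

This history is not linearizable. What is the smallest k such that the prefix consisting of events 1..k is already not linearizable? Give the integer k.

one valid order for events 1..10 is #1, #2, #3, #4, #5:
after step 1 (#1 put(6)): queue <6>
after step 2 (#2 take() (pending, included)): queue <>
after step 3 (#3 put(98)): queue <98>
after step 4 (#4 put(46)): queue <98,46>
after step 5 (#5 put(20)): queue <98,46,20>
with event 11 included (#6 responding at time 11), all real-time-consistent orders fail
including or dropping the 1 pending operation (#2) in any combination fails
take #1, #3, #4, #5, #6 (pending dropped): step 5 already fails, because #6 take() → empty cannot occur there
take #1, #3, #5, #4, #6 (pending dropped): step 5 already fails, because #6 take() → empty cannot occur there

11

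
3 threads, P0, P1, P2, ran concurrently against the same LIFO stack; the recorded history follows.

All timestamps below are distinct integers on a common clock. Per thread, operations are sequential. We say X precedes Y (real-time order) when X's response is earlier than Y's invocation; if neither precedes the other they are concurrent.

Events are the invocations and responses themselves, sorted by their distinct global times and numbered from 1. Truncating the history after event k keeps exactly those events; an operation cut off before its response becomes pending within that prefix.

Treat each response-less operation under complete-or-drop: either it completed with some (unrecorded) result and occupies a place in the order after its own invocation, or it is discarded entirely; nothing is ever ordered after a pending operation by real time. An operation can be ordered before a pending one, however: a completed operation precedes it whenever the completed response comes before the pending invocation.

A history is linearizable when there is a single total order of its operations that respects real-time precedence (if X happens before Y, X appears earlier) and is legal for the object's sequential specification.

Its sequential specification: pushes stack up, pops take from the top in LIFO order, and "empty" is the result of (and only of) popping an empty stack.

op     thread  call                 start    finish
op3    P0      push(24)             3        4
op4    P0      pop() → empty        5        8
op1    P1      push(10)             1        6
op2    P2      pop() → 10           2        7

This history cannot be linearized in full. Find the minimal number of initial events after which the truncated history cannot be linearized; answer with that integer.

events 1..7 are linearizable; a witness order is op1, op2, op3:
after step 1 (op1 push(10)): stack <10>
after step 2 (op2 pop() → 10): stack <>
after step 3 (op3 push(24)): stack <24>
adding event 8 (op4 responds at 8) leaves no legal real-time order
sample order op1, op2, op3, op4 stalls at step 4 — op4 pop() → empty has no legal effect
sample order op1, op3, op2, op4 stalls at step 3 — op2 pop() → 10 has no legal effect

8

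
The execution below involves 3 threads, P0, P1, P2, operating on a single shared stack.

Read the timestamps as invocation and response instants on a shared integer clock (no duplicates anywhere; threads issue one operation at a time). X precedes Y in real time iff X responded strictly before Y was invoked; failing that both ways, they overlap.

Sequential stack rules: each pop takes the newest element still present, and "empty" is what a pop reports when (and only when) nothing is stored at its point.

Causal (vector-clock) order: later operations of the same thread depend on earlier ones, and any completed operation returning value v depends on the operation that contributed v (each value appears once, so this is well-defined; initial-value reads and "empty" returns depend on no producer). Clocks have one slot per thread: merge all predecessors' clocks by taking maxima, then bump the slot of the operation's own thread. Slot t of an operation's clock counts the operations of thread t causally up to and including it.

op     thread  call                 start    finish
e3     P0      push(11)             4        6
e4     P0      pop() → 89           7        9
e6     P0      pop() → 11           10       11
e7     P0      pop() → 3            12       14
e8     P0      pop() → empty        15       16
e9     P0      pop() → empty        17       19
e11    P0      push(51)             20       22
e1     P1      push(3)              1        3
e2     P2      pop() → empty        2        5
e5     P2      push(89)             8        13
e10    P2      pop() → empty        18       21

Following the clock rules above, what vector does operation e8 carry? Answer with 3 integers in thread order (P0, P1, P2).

(5, 1, 2)

invoked at 2, e2 has no predecessors; its own P2 bump gives (0, 0, 1)
invoked at 1, e1 has no predecessors; its own P1 bump gives (0, 1, 0)
invoked at 4, e3 has no predecessors; its own P0 bump gives (1, 0, 0)
invoked at 8, e5 merges VC(e2)=(0, 0, 1) and bumps P2's slot → (0, 0, 2)
invoked at 18, e10 merges VC(e5)=(0, 0, 2) and bumps P2's slot → (0, 0, 3)
invoked at 7, e4 merges VC(e3)=(1, 0, 0), VC(e5)=(0, 0, 2) and bumps P0's slot → (2, 0, 2)
invoked at 10, e6 merges VC(e3)=(1, 0, 0), VC(e4)=(2, 0, 2) and bumps P0's slot → (3, 0, 2)
invoked at 12, e7 merges VC(e1)=(0, 1, 0), VC(e6)=(3, 0, 2) and bumps P0's slot → (4, 1, 2)
invoked at 15, e8 merges VC(e7)=(4, 1, 2) and bumps P0's slot → (5, 1, 2)
invoked at 17, e9 merges VC(e8)=(5, 1, 2) and bumps P0's slot → (6, 1, 2)
invoked at 20, e11 merges VC(e9)=(6, 1, 2) and bumps P0's slot → (7, 1, 2)
target: VC(e8) = (5, 1, 2)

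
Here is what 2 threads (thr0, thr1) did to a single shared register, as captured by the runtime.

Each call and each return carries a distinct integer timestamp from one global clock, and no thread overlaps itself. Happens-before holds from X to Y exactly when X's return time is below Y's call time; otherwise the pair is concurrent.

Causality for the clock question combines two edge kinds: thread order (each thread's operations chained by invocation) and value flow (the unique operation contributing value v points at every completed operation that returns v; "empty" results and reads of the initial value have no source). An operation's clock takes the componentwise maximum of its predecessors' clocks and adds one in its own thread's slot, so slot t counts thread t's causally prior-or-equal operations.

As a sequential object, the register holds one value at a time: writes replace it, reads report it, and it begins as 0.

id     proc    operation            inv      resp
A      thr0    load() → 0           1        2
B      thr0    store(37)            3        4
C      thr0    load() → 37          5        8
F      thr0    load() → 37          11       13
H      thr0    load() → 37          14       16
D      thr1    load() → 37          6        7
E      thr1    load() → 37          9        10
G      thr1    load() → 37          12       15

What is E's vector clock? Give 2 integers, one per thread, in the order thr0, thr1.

(2, 2)

A (invocation 1): nothing precedes it; thr0's component alone gives (1, 0)
B (invocation 3): componentwise max over VC(A)=(1, 0), +1 at thr0, giving (2, 0)
D (invocation 6): componentwise max over VC(B)=(2, 0), +1 at thr1, giving (2, 1)
C (invocation 5): componentwise max over VC(B)=(2, 0), +1 at thr0, giving (3, 0)
E (invocation 9): componentwise max over VC(B)=(2, 0), VC(D)=(2, 1), +1 at thr1, giving (2, 2)
F (invocation 11): componentwise max over VC(B)=(2, 0), VC(C)=(3, 0), +1 at thr0, giving (4, 0)
G (invocation 12): componentwise max over VC(B)=(2, 0), VC(E)=(2, 2), +1 at thr1, giving (2, 3)
H (invocation 14): componentwise max over VC(B)=(2, 0), VC(F)=(4, 0), +1 at thr0, giving (5, 0)
target: VC(E) = (2, 2)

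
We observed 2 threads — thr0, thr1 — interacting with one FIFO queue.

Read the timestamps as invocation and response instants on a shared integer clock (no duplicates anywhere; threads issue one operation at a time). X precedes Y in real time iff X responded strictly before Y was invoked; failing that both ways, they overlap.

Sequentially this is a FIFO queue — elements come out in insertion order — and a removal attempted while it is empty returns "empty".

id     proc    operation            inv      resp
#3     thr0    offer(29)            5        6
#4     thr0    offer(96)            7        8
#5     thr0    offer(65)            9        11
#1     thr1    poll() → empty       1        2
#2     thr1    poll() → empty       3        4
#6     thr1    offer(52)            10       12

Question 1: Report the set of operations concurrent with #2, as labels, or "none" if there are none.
concurrent with #2 ([3,4]): every op whose interval crosses 3..4
#1 [1,2]: before
#3 [5,6]: after
#4 [7,8]: after
#5 [9,11]: after
#6 [10,12]: after

none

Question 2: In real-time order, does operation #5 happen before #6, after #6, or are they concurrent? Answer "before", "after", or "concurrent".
#5 spans [9,11], #6 spans [10,12]
the intervals overlap in both directions

concurrent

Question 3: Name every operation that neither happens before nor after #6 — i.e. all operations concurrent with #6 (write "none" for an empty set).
#6 spans [10,12]; an op avoiding the whole window 10..12 is ordered, any other is concurrent
#1 [1,2]: before
#2 [3,4]: before
#3 [5,6]: before
#4 [7,8]: before
#5 [9,11]: concurrent

#5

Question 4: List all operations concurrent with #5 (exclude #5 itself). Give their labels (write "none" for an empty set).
#5 spans [9,11]: anything still running between times 9 and 11 counts as concurrent
#1 [1,2]: before
#2 [3,4]: before
#3 [5,6]: before
#4 [7,8]: before
#6 [10,12]: concurrent

#6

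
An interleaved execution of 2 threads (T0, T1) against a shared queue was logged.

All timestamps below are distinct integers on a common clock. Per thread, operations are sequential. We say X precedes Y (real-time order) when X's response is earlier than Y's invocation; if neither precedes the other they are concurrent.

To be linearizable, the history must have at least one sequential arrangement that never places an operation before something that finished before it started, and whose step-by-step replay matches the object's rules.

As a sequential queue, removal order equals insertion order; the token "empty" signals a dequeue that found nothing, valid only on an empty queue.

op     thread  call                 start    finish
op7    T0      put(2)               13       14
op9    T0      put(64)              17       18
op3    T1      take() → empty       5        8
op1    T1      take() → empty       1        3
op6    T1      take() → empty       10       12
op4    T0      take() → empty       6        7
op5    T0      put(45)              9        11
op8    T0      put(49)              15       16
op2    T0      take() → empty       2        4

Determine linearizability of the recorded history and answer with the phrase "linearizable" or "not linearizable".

a witness: op1, op2, op3, op4, op6, op5, op7, op8, op9
step 1: op1 take() → empty — queue <>
step 2: op2 take() → empty — queue <>
step 3: op3 take() → empty — queue <>
step 4: op4 take() → empty — queue <>
step 5: op6 take() → empty — queue <>
step 6: op5 put(45) — queue <45>
step 7: op7 put(2) — queue <45,2>
step 8: op8 put(49) — queue <45,2,49>
step 9: op9 put(64) — queue <45,2,49,64>

linearizable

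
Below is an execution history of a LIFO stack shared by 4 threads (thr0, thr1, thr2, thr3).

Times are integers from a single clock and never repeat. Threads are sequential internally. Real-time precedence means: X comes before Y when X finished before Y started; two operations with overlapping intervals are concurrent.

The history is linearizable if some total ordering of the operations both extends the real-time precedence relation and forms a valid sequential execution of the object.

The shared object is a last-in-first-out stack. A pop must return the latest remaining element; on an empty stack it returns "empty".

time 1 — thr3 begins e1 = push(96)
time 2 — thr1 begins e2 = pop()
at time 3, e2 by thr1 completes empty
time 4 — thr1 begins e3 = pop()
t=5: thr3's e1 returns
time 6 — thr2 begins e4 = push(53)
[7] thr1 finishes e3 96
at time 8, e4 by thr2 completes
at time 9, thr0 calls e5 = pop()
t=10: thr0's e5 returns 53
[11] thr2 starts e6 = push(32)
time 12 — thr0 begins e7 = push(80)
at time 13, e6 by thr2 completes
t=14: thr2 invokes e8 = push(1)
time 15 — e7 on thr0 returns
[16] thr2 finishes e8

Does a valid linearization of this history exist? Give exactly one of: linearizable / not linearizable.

a witness: e2, e1, e3, e4, e5, e6, e7, e8
after step 1 (e2 pop() → empty): stack <>
after step 2 (e1 push(96)): stack <96>
after step 3 (e3 pop() → 96): stack <>
after step 4 (e4 push(53)): stack <53>
after step 5 (e5 pop() → 53): stack <>
after step 6 (e6 push(32)): stack <32>
after step 7 (e7 push(80)): stack <32,80>
after step 8 (e8 push(1)): stack <32,80,1>

linearizable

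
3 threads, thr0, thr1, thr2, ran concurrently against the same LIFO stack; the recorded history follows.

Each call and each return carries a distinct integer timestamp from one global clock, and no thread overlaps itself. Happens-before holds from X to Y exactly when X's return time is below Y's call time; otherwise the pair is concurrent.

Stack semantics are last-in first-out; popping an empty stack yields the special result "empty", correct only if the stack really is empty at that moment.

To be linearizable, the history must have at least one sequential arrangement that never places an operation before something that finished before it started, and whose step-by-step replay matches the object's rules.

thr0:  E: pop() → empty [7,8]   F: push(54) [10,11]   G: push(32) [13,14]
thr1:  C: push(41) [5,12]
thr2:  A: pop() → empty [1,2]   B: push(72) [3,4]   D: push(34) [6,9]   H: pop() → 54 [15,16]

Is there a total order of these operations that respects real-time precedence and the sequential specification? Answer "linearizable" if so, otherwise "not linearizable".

not linearizable

events 1..7 are fine; event 8 — the response of E at time 8 — makes the prefix non-linearizable
exhaustive check: the 3 completed LIFO stack ops admit one real-time order; illegal
every completion of the 2 pending operations (C, D) was checked; none linearizes
sample order A, B, E (pending dropped) stalls at step 3 — E pop() → empty has no legal effect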